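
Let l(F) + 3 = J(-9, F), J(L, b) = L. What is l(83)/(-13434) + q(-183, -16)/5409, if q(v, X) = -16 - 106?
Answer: -262340/12110751 ≈ -0.021662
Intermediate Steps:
l(F) = -12 (l(F) = -3 - 9 = -12)
q(v, X) = -122
l(83)/(-13434) + q(-183, -16)/5409 = -12/(-13434) - 122/5409 = -12*(-1/13434) - 122*1/5409 = 2/2239 - 122/5409 = -262340/12110751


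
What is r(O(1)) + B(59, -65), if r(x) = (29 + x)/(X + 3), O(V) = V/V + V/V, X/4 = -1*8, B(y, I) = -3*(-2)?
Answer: 143/29 ≈ 4.9310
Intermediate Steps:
B(y, I) = 6
X = -32 (X = 4*(-1*8) = 4*(-8) = -32)
O(V) = 2 (O(V) = 1 + 1 = 2)
r(x) = -1 - x/29 (r(x) = (29 + x)/(-32 + 3) = (29 + x)/(-29) = (29 + x)*(-1/29) = -1 - x/29)
r(O(1)) + B(59, -65) = (-1 - 1/29*2) + 6 = (-1 - 2/29) + 6 = -31/29 + 6 = 143/29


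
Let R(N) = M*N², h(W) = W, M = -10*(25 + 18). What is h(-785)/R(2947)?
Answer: 157/746893574 ≈ 2.1020e-7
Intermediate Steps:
M = -430 (M = -10*43 = -430)
R(N) = -430*N²
h(-785)/R(2947) = -785/((-430*2947²)) = -785/((-430*8684809)) = -785/(-3734467870) = -785*(-1/3734467870) = 157/746893574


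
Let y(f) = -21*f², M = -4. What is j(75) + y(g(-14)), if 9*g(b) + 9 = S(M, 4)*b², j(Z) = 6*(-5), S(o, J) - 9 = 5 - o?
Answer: -3210531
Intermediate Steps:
S(o, J) = 14 - o (S(o, J) = 9 + (5 - o) = 14 - o)
j(Z) = -30
g(b) = -1 + 2*b² (g(b) = -1 + ((14 - 1*(-4))*b²)/9 = -1 + ((14 + 4)*b²)/9 = -1 + (18*b²)/9 = -1 + 2*b²)
j(75) + y(g(-14)) = -30 - 21*(-1 + 2*(-14)²)² = -30 - 21*(-1 + 2*196)² = -30 - 21*(-1 + 392)² = -30 - 21*391² = -30 - 21*152881 = -30 - 3210501 = -3210531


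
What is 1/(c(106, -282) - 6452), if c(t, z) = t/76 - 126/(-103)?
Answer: -3914/25242881 ≈ -0.00015505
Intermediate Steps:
c(t, z) = 126/103 + t/76 (c(t, z) = t*(1/76) - 126*(-1/103) = t/76 + 126/103 = 126/103 + t/76)
1/(c(106, -282) - 6452) = 1/((126/103 + (1/76)*106) - 6452) = 1/((126/103 + 53/38) - 6452) = 1/(10247/3914 - 6452) = 1/(-25242881/3914) = -3914/25242881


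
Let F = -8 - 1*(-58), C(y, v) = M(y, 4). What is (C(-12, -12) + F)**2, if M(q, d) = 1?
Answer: 2601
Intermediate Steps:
C(y, v) = 1
F = 50 (F = -8 + 58 = 50)
(C(-12, -12) + F)**2 = (1 + 50)**2 = 51**2 = 2601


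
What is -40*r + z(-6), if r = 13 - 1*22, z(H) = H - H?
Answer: 360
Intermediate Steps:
z(H) = 0
r = -9 (r = 13 - 22 = -9)
-40*r + z(-6) = -40*(-9) + 0 = 360 + 0 = 360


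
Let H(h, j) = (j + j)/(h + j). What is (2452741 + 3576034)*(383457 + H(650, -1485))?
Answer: 386070168946575/167 ≈ 2.3118e+12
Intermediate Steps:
H(h, j) = 2*j/(h + j) (H(h, j) = (2*j)/(h + j) = 2*j/(h + j))
(2452741 + 3576034)*(383457 + H(650, -1485)) = (2452741 + 3576034)*(383457 + 2*(-1485)/(650 - 1485)) = 6028775*(383457 + 2*(-1485)/(-835)) = 6028775*(383457 + 2*(-1485)*(-1/835)) = 6028775*(383457 + 594/167) = 6028775*(64037913/167) = 386070168946575/167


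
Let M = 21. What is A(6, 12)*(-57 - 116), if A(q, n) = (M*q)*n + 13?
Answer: -263825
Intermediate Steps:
A(q, n) = 13 + 21*n*q (A(q, n) = (21*q)*n + 13 = 21*n*q + 13 = 13 + 21*n*q)
A(6, 12)*(-57 - 116) = (13 + 21*12*6)*(-57 - 116) = (13 + 1512)*(-173) = 1525*(-173) = -263825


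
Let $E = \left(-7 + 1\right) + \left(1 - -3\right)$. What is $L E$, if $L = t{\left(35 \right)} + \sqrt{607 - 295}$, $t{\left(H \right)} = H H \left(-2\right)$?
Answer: $4900 - 4 \sqrt{78} \approx 4864.7$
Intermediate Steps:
$t{\left(H \right)} = - 2 H^{2}$ ($t{\left(H \right)} = H^{2} \left(-2\right) = - 2 H^{2}$)
$E = -2$ ($E = -6 + \left(1 + 3\right) = -6 + 4 = -2$)
$L = -2450 + 2 \sqrt{78}$ ($L = - 2 \cdot 35^{2} + \sqrt{607 - 295} = \left(-2\right) 1225 + \sqrt{312} = -2450 + 2 \sqrt{78} \approx -2432.3$)
$L E = \left(-2450 + 2 \sqrt{78}\right) \left(-2\right) = 4900 - 4 \sqrt{78}$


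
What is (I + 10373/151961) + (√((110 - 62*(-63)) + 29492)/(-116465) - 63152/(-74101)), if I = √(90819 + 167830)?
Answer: 450664815/489585307 + √258649 - 2*√8377/116465 ≈ 509.49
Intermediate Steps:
I = √258649 ≈ 508.58
(I + 10373/151961) + (√((110 - 62*(-63)) + 29492)/(-116465) - 63152/(-74101)) = (√258649 + 10373/151961) + (√((110 - 62*(-63)) + 29492)/(-116465) - 63152/(-74101)) = (√258649 + 10373*(1/151961)) + (√((110 + 3906) + 29492)*(-1/116465) - 63152*(-1/74101)) = (√258649 + 451/6607) + (√(4016 + 29492)*(-1/116465) + 63152/74101) = (451/6607 + √258649) + (√33508*(-1/116465) + 63152/74101) = (451/6607 + √258649) + ((2*√8377)*(-1/116465) + 63152/74101) = (451/6607 + √258649) + (-2*√8377/116465 + 63152/74101) = (451/6607 + √258649) + (63152/74101 - 2*√8377/116465) = 450664815/489585307 + √258649 - 2*√8377/116465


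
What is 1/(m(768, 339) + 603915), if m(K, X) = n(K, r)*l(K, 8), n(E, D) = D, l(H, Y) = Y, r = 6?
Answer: 1/603963 ≈ 1.6557e-6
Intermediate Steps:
m(K, X) = 48 (m(K, X) = 6*8 = 48)
1/(m(768, 339) + 603915) = 1/(48 + 603915) = 1/603963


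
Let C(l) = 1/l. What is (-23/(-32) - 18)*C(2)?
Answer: -553/64 ≈ -8.6406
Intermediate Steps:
C(l) = 1/l
(-23/(-32) - 18)*C(2) = (-23/(-32) - 18)/2 = (-23*(-1/32) - 18)*(1/2) = (23/32 - 18)*(1/2) = -553/32*1/2 = -553/64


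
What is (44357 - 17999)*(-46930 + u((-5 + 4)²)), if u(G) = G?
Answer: -1236954582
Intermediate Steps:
(44357 - 17999)*(-46930 + u((-5 + 4)²)) = (44357 - 17999)*(-46930 + (-5 + 4)²) = 26358*(-46930 + (-1)²) = 26358*(-46930 + 1) = 26358*(-46929) = -1236954582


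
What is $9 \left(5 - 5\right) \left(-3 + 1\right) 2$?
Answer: $0$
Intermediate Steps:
$9 \left(5 - 5\right) \left(-3 + 1\right) 2 = 9 \cdot 0 \left(-2\right) 2 = 9 \cdot 0 \cdot 2 = 0 \cdot 2 = 0$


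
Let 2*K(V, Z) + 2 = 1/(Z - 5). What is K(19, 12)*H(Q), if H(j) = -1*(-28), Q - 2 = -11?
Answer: -26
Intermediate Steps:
Q = -9 (Q = 2 - 11 = -9)
H(j) = 28
K(V, Z) = -1 + 1/(2*(-5 + Z)) (K(V, Z) = -1 + 1/(2*(Z - 5)) = -1 + 1/(2*(-5 + Z)))
K(19, 12)*H(Q) = ((11/2 - 1*12)/(-5 + 12))*28 = ((11/2 - 12)/7)*28 = ((⅐)*(-13/2))*28 = -13/14*28 = -26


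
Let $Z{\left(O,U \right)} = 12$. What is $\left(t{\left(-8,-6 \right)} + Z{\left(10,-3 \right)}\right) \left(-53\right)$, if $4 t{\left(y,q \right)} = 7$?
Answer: $- \frac{2915}{4} \approx -728.75$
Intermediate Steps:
$t{\left(y,q \right)} = \frac{7}{4}$ ($t{\left(y,q \right)} = \frac{1}{4} \cdot 7 = \frac{7}{4}$)
$\left(t{\left(-8,-6 \right)} + Z{\left(10,-3 \right)}\right) \left(-53\right) = \left(\frac{7}{4} + 12\right) \left(-53\right) = \frac{55}{4} \left(-53\right) = - \frac{2915}{4}$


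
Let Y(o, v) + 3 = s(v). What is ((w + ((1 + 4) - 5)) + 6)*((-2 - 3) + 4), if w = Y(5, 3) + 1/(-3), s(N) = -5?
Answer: 7/3 ≈ 2.3333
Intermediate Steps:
Y(o, v) = -8 (Y(o, v) = -3 - 5 = -8)
w = -25/3 (w = -8 + 1/(-3) = -8 - ⅓*1 = -8 - ⅓ = -25/3 ≈ -8.3333)
((w + ((1 + 4) - 5)) + 6)*((-2 - 3) + 4) = ((-25/3 + ((1 + 4) - 5)) + 6)*((-2 - 3) + 4) = ((-25/3 + (5 - 5)) + 6)*(-5 + 4) = ((-25/3 + 0) + 6)*(-1) = (-25/3 + 6)*(-1) = -7/3*(-1) = 7/3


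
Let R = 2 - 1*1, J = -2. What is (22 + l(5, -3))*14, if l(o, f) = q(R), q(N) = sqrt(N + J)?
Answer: 308 + 14*I ≈ 308.0 + 14.0*I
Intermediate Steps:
R = 1 (R = 2 - 1 = 1)
q(N) = sqrt(-2 + N) (q(N) = sqrt(N - 2) = sqrt(-2 + N))
l(o, f) = I (l(o, f) = sqrt(-2 + 1) = sqrt(-1) = I)
(22 + l(5, -3))*14 = (22 + I)*14 = 308 + 14*I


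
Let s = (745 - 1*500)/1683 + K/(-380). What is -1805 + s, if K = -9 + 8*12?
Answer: -1154423021/639540 ≈ -1805.1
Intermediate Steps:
K = 87 (K = -9 + 96 = 87)
s = -53321/639540 (s = (745 - 1*500)/1683 + 87/(-380) = (745 - 500)*(1/1683) + 87*(-1/380) = 245*(1/1683) - 87/380 = 245/1683 - 87/380 = -53321/639540 ≈ -0.083374)
-1805 + s = -1805 - 53321/639540 = -1154423021/639540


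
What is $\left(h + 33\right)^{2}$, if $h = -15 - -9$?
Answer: $729$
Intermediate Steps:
$h = -6$ ($h = -15 + 9 = -6$)
$\left(h + 33\right)^{2} = \left(-6 + 33\right)^{2} = 27^{2} = 729$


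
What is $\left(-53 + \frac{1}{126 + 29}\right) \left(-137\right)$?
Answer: $\frac{1125318}{155} \approx 7260.1$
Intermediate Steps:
$\left(-53 + \frac{1}{126 + 29}\right) \left(-137\right) = \left(-53 + \frac{1}{155}\right) \left(-137\right) = \left(- \frac{8214}{155}\right) \left(-137\right) = \frac{1125318}{155}$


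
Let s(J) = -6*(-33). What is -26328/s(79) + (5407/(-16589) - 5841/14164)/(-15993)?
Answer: -5496437271043021/41336028468108 ≈ -132.97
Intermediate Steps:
s(J) = 198
-26328/s(79) + (5407/(-16589) - 5841/14164)/(-15993) = -26328/198 + (5407/(-16589) - 5841/14164)/(-15993) = -26328*1/198 + (5407*(-1/16589) - 5841*1/14164)*(-1/15993) = -4388/33 + (-5407/16589 - 5841/14164)*(-1/15993) = -4388/33 - 173481097/234966596*(-1/15993) = -4388/33 + 173481097/3757820769828 = -5496437271043021/41336028468108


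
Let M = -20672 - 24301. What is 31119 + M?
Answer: -13854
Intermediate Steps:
M = -44973
31119 + M = 31119 - 44973 = -13854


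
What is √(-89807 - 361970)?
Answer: I*√451777 ≈ 672.14*I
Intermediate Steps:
√(-89807 - 361970) = √(-451777) = I*√451777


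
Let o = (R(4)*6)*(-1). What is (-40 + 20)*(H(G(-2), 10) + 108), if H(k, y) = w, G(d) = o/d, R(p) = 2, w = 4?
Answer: -2240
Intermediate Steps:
o = -12 (o = (2*6)*(-1) = 12*(-1) = -12)
G(d) = -12/d
H(k, y) = 4
(-40 + 20)*(H(G(-2), 10) + 108) = (-40 + 20)*(4 + 108) = -20*112 = -2240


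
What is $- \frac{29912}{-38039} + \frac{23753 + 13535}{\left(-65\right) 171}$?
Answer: $- \frac{1085926352}{422803485} \approx -2.5684$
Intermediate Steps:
$- \frac{29912}{-38039} + \frac{23753 + 13535}{\left(-65\right) 171} = \left(-29912\right) \left(- \frac{1}{38039}\right) + \frac{37288}{-11115} = \frac{29912}{38039} + 37288 \left(- \frac{1}{11115}\right) = \frac{29912}{38039} - \frac{37288}{11115} = - \frac{1085926352}{422803485}$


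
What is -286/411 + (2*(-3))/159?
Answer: -15980/21783 ≈ -0.73360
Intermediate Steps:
-286/411 + (2*(-3))/159 = -286*1/411 - 6*1/159 = -286/411 - 2/53 = -15980/21783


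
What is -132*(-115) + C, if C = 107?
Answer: 15287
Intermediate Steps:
-132*(-115) + C = -132*(-115) + 107 = 15180 + 107 = 15287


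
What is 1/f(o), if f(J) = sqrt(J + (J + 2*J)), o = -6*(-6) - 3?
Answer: sqrt(33)/66 ≈ 0.087039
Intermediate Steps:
o = 33 (o = 36 - 3 = 33)
f(J) = 2*sqrt(J) (f(J) = sqrt(J + 3*J) = sqrt(4*J) = 2*sqrt(J))
1/f(o) = 1/(2*sqrt(33)) = sqrt(33)/66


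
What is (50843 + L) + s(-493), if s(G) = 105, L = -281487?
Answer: -230539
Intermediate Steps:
(50843 + L) + s(-493) = (50843 - 281487) + 105 = -230644 + 105 = -230539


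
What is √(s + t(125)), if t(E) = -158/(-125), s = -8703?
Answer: I*√5438585/25 ≈ 93.283*I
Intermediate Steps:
t(E) = 158/125 (t(E) = -158*(-1/125) = 158/125)
√(s + t(125)) = √(-8703 + 158/125) = √(-1087717/125) = I*√5438585/25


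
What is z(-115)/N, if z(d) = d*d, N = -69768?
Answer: -13225/69768 ≈ -0.18956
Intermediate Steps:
z(d) = d²
z(-115)/N = (-115)²/(-69768) = 13225*(-1/69768) = -13225/69768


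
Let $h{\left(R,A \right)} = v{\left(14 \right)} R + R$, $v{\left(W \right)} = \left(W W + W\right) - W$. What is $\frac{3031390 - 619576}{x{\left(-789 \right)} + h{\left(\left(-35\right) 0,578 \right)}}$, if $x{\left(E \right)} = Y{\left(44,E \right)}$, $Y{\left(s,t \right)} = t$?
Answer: $- \frac{803938}{263} \approx -3056.8$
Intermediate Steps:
$x{\left(E \right)} = E$
$v{\left(W \right)} = W^{2}$ ($v{\left(W \right)} = \left(W^{2} + W\right) - W = \left(W + W^{2}\right) - W = W^{2}$)
$h{\left(R,A \right)} = 197 R$ ($h{\left(R,A \right)} = 14^{2} R + R = 196 R + R = 197 R$)
$\frac{3031390 - 619576}{x{\left(-789 \right)} + h{\left(\left(-35\right) 0,578 \right)}} = \frac{3031390 - 619576}{-789 + 197 \left(\left(-35\right) 0\right)} = \frac{2411814}{-789 + 197 \cdot 0} = \frac{2411814}{-789 + 0} = \frac{2411814}{-789} = 2411814 \left(- \frac{1}{789}\right) = - \frac{803938}{263}$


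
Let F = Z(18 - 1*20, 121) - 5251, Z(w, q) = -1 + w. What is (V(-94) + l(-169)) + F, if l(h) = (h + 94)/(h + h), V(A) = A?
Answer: -1807549/338 ≈ -5347.8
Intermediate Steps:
l(h) = (94 + h)/(2*h) (l(h) = (94 + h)/((2*h)) = (94 + h)*(1/(2*h)) = (94 + h)/(2*h))
F = -5254 (F = (-1 + (18 - 1*20)) - 5251 = (-1 + (18 - 20)) - 5251 = (-1 - 2) - 5251 = -3 - 5251 = -5254)
(V(-94) + l(-169)) + F = (-94 + (½)*(94 - 169)/(-169)) - 5254 = (-94 + (½)*(-1/169)*(-75)) - 5254 = (-94 + 75/338) - 5254 = -31697/338 - 5254 = -1807549/338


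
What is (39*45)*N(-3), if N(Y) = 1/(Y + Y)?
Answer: -585/2 ≈ -292.50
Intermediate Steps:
N(Y) = 1/(2*Y)
(39*45)*N(-3) = (39*45)*((½)/(-3)) = 1755*((½)*(-⅓)) = 1755*(-⅙) = -585/2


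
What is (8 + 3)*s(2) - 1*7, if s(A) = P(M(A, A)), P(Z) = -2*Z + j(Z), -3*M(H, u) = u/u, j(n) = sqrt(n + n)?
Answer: 1/3 + 11*I*sqrt(6)/3 ≈ 0.33333 + 8.9815*I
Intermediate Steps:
j(n) = sqrt(2)*sqrt(n) (j(n) = sqrt(2*n) = sqrt(2)*sqrt(n))
M(H, u) = -1/3 (M(H, u) = -u/(3*u) = -1/3*1 = -1/3)
P(Z) = -2*Z + sqrt(2)*sqrt(Z)
s(A) = 2/3 + I*sqrt(6)/3 (s(A) = -2*(-1/3) + sqrt(2)*sqrt(-1/3) = 2/3 + sqrt(2)*(I*sqrt(3)/3) = 2/3 + I*sqrt(6)/3)
(8 + 3)*s(2) - 1*7 = (8 + 3)*(2/3 + I*sqrt(6)/3) - 1*7 = 11*(2/3 + I*sqrt(6)/3) - 7 = (22/3 + 11*I*sqrt(6)/3) - 7 = 1/3 + 11*I*sqrt(6)/3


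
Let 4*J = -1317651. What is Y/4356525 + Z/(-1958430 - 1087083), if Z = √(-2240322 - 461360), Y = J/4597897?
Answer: -439217/26707804303900 - I*√2701682/3045513 ≈ -1.6445e-8 - 0.00053971*I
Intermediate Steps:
J = -1317651/4 (J = (¼)*(-1317651) = -1317651/4 ≈ -3.2941e+5)
Y = -1317651/18391588 (Y = -1317651/4/4597897 = -1317651/4*1/4597897 = -1317651/18391588 ≈ -0.071644)
Z = I*√2701682 (Z = √(-2701682) = I*√2701682 ≈ 1643.7*I)
Y/4356525 + Z/(-1958430 - 1087083) = -1317651/18391588/4356525 + (I*√2701682)/(-1958430 - 1087083) = -1317651/18391588*1/4356525 + (I*√2701682)/(-3045513) = -439217/26707804303900 + (I*√2701682)*(-1/3045513) = -439217/26707804303900 - I*√2701682/3045513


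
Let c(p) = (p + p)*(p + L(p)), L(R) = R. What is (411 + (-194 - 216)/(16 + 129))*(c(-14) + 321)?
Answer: 13079885/29 ≈ 4.5103e+5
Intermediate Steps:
c(p) = 4*p**2 (c(p) = (p + p)*(p + p) = (2*p)*(2*p) = 4*p**2)
(411 + (-194 - 216)/(16 + 129))*(c(-14) + 321) = (411 + (-194 - 216)/(16 + 129))*(4*(-14)**2 + 321) = (411 - 410/145)*(4*196 + 321) = (411 - 410*1/145)*(784 + 321) = (411 - 82/29)*1105 = (11837/29)*1105 = 13079885/29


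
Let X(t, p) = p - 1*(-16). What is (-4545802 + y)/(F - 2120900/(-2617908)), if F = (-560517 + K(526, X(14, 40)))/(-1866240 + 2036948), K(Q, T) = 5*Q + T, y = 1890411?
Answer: 296672124809728956/274573910087 ≈ 1.0805e+6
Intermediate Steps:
X(t, p) = 16 + p (X(t, p) = p + 16 = 16 + p)
K(Q, T) = T + 5*Q
F = -557831/170708 (F = (-560517 + ((16 + 40) + 5*526))/(-1866240 + 2036948) = (-560517 + (56 + 2630))/170708 = (-560517 + 2686)*(1/170708) = -557831*1/170708 = -557831/170708 ≈ -3.2677)
(-4545802 + y)/(F - 2120900/(-2617908)) = (-4545802 + 1890411)/(-557831/170708 - 2120900/(-2617908)) = -2655391/(-557831/170708 - 2120900*(-1/2617908)) = -2655391/(-557831/170708 + 530225/654477) = -2655391/(-274573910087/111724459716) = -2655391*(-111724459716/274573910087) = 296672124809728956/274573910087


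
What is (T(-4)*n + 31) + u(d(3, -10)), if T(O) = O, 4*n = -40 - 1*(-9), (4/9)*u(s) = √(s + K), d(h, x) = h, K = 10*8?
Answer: 62 + 9*√83/4 ≈ 82.499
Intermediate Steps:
K = 80
u(s) = 9*√(80 + s)/4 (u(s) = 9*√(s + 80)/4 = 9*√(80 + s)/4)
n = -31/4 (n = (-40 - 1*(-9))/4 = (-40 + 9)/4 = (¼)*(-31) = -31/4 ≈ -7.7500)
(T(-4)*n + 31) + u(d(3, -10)) = (-4*(-31/4) + 31) + 9*√(80 + 3)/4 = (31 + 31) + 9*√83/4 = 62 + 9*√83/4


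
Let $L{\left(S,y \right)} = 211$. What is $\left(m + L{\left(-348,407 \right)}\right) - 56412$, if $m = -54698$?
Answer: $-110899$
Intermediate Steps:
$\left(m + L{\left(-348,407 \right)}\right) - 56412 = \left(-54698 + 211\right) - 56412 = -54487 - 56412 = -110899$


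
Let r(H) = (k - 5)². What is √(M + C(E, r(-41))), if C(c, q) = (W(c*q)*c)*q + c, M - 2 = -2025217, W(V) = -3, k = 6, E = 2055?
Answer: 5*I*√81173 ≈ 1424.5*I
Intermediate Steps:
r(H) = 1 (r(H) = (6 - 5)² = 1² = 1)
M = -2025215 (M = 2 - 2025217 = -2025215)
C(c, q) = c - 3*c*q (C(c, q) = (-3*c)*q + c = -3*c*q + c = c - 3*c*q)
√(M + C(E, r(-41))) = √(-2025215 + 2055*(1 - 3*1)) = √(-2025215 + 2055*(1 - 3)) = √(-2025215 + 2055*(-2)) = √(-2025215 - 4110) = √(-2029325) = 5*I*√81173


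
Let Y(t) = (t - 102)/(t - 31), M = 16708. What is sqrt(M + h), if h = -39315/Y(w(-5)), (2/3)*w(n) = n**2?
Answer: sqrt(38218787)/43 ≈ 143.77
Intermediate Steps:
w(n) = 3*n**2/2
Y(t) = (-102 + t)/(-31 + t)
h = 170365/43 (h = -39315*(-31 + (3/2)*(-5)**2)/(-102 + (3/2)*(-5)**2) = -39315*(-31 + (3/2)*25)/(-102 + (3/2)*25) = -39315*(-31 + 75/2)/(-102 + 75/2) = -39315/(-129/2/(13/2)) = -39315/((2/13)*(-129/2)) = -39315/(-129/13) = -39315*(-13/129) = 170365/43 ≈ 3962.0)
sqrt(M + h) = sqrt(16708 + 170365/43) = sqrt(888809/43) = sqrt(38218787)/43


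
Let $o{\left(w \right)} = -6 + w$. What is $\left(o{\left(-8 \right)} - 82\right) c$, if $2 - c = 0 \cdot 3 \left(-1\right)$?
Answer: $-192$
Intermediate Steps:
$c = 2$ ($c = 2 - 0 \cdot 3 \left(-1\right) = 2 - 0 \left(-1\right) = 2 - 0 = 2 + 0 = 2$)
$\left(o{\left(-8 \right)} - 82\right) c = \left(\left(-6 - 8\right) - 82\right) 2 = \left(-14 - 82\right) 2 = \left(-96\right) 2 = -192$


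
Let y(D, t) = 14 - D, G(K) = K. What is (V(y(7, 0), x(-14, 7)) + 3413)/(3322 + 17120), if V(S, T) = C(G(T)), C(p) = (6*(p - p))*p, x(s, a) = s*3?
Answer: 3413/20442 ≈ 0.16696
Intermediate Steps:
x(s, a) = 3*s
C(p) = 0 (C(p) = (6*0)*p = 0*p = 0)
V(S, T) = 0
(V(y(7, 0), x(-14, 7)) + 3413)/(3322 + 17120) = (0 + 3413)/(3322 + 17120) = 3413/20442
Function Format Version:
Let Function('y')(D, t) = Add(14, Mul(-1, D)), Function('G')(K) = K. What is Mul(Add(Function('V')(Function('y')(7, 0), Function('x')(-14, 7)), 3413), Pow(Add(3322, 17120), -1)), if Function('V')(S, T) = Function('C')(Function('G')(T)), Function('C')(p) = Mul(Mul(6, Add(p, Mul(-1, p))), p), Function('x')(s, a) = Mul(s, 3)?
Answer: Rational(3413, 20442) ≈ 0.16696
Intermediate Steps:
Function('x')(s, a) = Mul(3, s)
Function('C')(p) = 0 (Function('C')(p) = Mul(Mul(6, 0), p) = Mul(0, p) = 0)
Function('V')(S, T) = 0
Mul(Add(Function('V')(Function('y')(7, 0), Function('x')(-14, 7)), 3413), Pow(Add(3322, 17120), -1)) = Mul(Add(0, 3413), Pow(Add(3322, 17120), -1)) = Mul(3413, Pow(20442, -1)) = Mul(3413, Rational(1, 20442)) = Rational(3413, 20442)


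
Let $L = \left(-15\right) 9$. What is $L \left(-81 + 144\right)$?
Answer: $-8505$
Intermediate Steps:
$L = -135$
$L \left(-81 + 144\right) = - 135 \left(-81 + 144\right) = \left(-135\right) 63 = -8505$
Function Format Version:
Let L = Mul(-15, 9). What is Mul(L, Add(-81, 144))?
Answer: -8505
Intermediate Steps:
L = -135
Mul(L, Add(-81, 144)) = Mul(-135, Add(-81, 144)) = Mul(-135, 63) = -8505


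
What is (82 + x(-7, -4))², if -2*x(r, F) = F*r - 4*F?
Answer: 3600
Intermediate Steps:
x(r, F) = 2*F - F*r/2 (x(r, F) = -(F*r - 4*F)/2 = -(-4*F + F*r)/2 = 2*F - F*r/2)
(82 + x(-7, -4))² = (82 + (½)*(-4)*(4 - 1*(-7)))² = (82 + (½)*(-4)*(4 + 7))² = (82 + (½)*(-4)*11)² = (82 - 22)² = 60² = 3600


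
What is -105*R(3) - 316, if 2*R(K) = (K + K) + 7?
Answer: -1997/2 ≈ -998.50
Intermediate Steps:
R(K) = 7/2 + K (R(K) = ((K + K) + 7)/2 = (2*K + 7)/2 = (7 + 2*K)/2 = 7/2 + K)
-105*R(3) - 316 = -105*(7/2 + 3) - 316 = -105*13/2 - 316 = -1365/2 - 316 = -1997/2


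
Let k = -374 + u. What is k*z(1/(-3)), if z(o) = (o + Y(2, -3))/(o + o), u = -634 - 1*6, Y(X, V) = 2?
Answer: 2535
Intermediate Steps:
u = -640 (u = -634 - 6 = -640)
z(o) = (2 + o)/(2*o) (z(o) = (o + 2)/(o + o) = (2 + o)/((2*o)) = (2 + o)*(1/(2*o)) = (2 + o)/(2*o))
k = -1014 (k = -374 - 640 = -1014)
k*z(1/(-3)) = -507*(2 + 1/(-3))/(1/(-3)) = -507*(2 - ⅓)/(-⅓) = -507*(-3)*5/3 = -1014*(-5/2) = 2535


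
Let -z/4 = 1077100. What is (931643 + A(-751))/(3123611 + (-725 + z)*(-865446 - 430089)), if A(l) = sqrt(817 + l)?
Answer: 22723/136161594646 + sqrt(66)/5582625380486 ≈ 1.6688e-7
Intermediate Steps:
z = -4308400 (z = -4*1077100 = -4308400)
(931643 + A(-751))/(3123611 + (-725 + z)*(-865446 - 430089)) = (931643 + sqrt(817 - 751))/(3123611 + (-725 - 4308400)*(-865446 - 430089)) = (931643 + sqrt(66))/(3123611 - 4309125*(-1295535)) = (931643 + sqrt(66))/(3123611 + 5582622256875) = (931643 + sqrt(66))/5582625380486 = (931643 + sqrt(66))*(1/5582625380486) = 22723/136161594646 + sqrt(66)/5582625380486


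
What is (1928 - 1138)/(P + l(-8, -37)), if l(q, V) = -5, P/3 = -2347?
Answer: -395/3523 ≈ -0.11212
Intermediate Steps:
P = -7041 (P = 3*(-2347) = -7041)
(1928 - 1138)/(P + l(-8, -37)) = (1928 - 1138)/(-7041 - 5) = 790/(-7046) = 790*(-1/7046) = -395/3523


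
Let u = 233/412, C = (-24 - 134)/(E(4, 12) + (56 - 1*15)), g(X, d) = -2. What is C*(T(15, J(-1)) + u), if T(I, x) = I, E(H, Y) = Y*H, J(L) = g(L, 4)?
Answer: -506627/18334 ≈ -27.633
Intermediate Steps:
J(L) = -2
E(H, Y) = H*Y
C = -158/89 (C = (-24 - 134)/(4*12 + (56 - 1*15)) = -158/(48 + (56 - 15)) = -158/(48 + 41) = -158/89 ≈ -1.7753)
u = 233/412 (u = 233*(1/412) = 233/412 ≈ 0.56553)
C*(T(15, J(-1)) + u) = -158*(15 + 233/412)/89 = -158/89*6413/412 = -506627/18334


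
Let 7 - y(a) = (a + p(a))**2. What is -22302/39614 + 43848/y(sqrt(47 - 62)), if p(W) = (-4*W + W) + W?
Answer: 434126007/217877 ≈ 1992.5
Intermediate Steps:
p(W) = -2*W (p(W) = -3*W + W = -2*W)
y(a) = 7 - a**2 (y(a) = 7 - (a - 2*a)**2 = 7 - (-a)**2 = 7 - a**2)
-22302/39614 + 43848/y(sqrt(47 - 62)) = -22302/39614 + 43848/(7 - (sqrt(47 - 62))**2) = -22302*1/39614 + 43848/(7 - (sqrt(-15))**2) = -11151/19807 + 43848/(7 - (I*sqrt(15))**2) = -11151/19807 + 43848/(7 - 1*(-15)) = -11151/19807 + 43848/(7 + 15) = -11151/19807 + 43848/22 = -11151/19807 + 43848*(1/22) = -11151/19807 + 21924/11 = 434126007/217877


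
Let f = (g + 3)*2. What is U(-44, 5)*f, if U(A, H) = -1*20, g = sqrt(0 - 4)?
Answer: -120 - 80*I ≈ -120.0 - 80.0*I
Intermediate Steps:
g = 2*I (g = sqrt(-4) = 2*I ≈ 2.0*I)
f = 6 + 4*I (f = (2*I + 3)*2 = (3 + 2*I)*2 = 6 + 4*I ≈ 6.0 + 4.0*I)
U(A, H) = -20
U(-44, 5)*f = -20*(6 + 4*I) = -120 - 80*I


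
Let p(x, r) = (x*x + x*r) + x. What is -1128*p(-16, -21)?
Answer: -649728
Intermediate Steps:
p(x, r) = x + x**2 + r*x (p(x, r) = (x**2 + r*x) + x = x + x**2 + r*x)
-1128*p(-16, -21) = -(-18048)*(1 - 21 - 16) = -(-18048)*(-36) = -1128*576 = -649728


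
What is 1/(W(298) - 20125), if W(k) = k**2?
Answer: 1/68679 ≈ 1.4560e-5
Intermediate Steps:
1/(W(298) - 20125) = 1/(298**2 - 20125) = 1/(88804 - 20125) = 1/68679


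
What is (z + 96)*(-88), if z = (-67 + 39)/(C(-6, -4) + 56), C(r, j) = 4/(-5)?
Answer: -579832/69 ≈ -8403.4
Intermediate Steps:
C(r, j) = -⅘ (C(r, j) = 4*(-⅕) = -⅘)
z = -35/69 (z = (-67 + 39)/(-⅘ + 56) = -28/276/5 = -28*5/276 = -35/69 ≈ -0.50725)
(z + 96)*(-88) = (-35/69 + 96)*(-88) = (6589/69)*(-88) = -579832/69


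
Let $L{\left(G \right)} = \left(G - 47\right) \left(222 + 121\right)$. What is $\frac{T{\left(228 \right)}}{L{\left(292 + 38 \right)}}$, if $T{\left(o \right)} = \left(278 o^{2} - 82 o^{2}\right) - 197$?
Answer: $\frac{10188667}{97069} \approx 104.96$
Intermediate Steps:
$L{\left(G \right)} = -16121 + 343 G$ ($L{\left(G \right)} = \left(-47 + G\right) 343 = -16121 + 343 G$)
$T{\left(o \right)} = -197 + 196 o^{2}$ ($T{\left(o \right)} = 196 o^{2} - 197 = -197 + 196 o^{2}$)
$\frac{T{\left(228 \right)}}{L{\left(292 + 38 \right)}} = \frac{-197 + 196 \cdot 228^{2}}{-16121 + 343 \left(292 + 38\right)} = \frac{-197 + 196 \cdot 51984}{-16121 + 343 \cdot 330} = \frac{-197 + 10188864}{-16121 + 113190} = \frac{10188667}{97069}$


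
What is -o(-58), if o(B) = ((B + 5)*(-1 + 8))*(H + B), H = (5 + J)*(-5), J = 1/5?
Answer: -31164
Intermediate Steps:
J = 1/5 ≈ 0.20000
H = -26 (H = (5 + 1/5)*(-5) = (26/5)*(-5) = -26)
o(B) = (-26 + B)*(35 + 7*B) (o(B) = ((B + 5)*(-1 + 8))*(-26 + B) = ((5 + B)*7)*(-26 + B) = (35 + 7*B)*(-26 + B) = (-26 + B)*(35 + 7*B))
-o(-58) = -(-910 - 147*(-58) + 7*(-58)**2) = -(-910 + 8526 + 7*3364) = -(-910 + 8526 + 23548) = -1*31164 = -31164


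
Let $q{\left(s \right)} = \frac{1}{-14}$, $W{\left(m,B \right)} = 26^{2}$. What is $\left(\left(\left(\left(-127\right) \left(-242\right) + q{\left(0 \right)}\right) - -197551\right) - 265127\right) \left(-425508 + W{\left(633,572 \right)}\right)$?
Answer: $\frac{109561836224}{7} \approx 1.5652 \cdot 10^{10}$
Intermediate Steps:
$W{\left(m,B \right)} = 676$
$q{\left(s \right)} = - \frac{1}{14}$
$\left(\left(\left(\left(-127\right) \left(-242\right) + q{\left(0 \right)}\right) - -197551\right) - 265127\right) \left(-425508 + W{\left(633,572 \right)}\right) = \left(\left(\left(\left(-127\right) \left(-242\right) - \frac{1}{14}\right) - -197551\right) - 265127\right) \left(-425508 + 676\right) = \left(\left(\left(30734 - \frac{1}{14}\right) + 197551\right) - 265127\right) \left(-424832\right) = \left(\left(\frac{430275}{14} + 197551\right) - 265127\right) \left(-424832\right) = \left(\frac{3195989}{14} - 265127\right) \left(-424832\right) = \left(- \frac{515789}{14}\right) \left(-424832\right) = \frac{109561836224}{7}$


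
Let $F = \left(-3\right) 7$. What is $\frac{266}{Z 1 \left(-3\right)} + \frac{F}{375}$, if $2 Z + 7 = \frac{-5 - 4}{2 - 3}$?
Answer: $- \frac{33271}{375} \approx -88.723$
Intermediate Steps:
$Z = 1$ ($Z = - \frac{7}{2} + \frac{\left(-5 - 4\right) \frac{1}{2 - 3}}{2} = - \frac{7}{2} + \frac{\left(-9\right) \frac{1}{-1}}{2} = - \frac{7}{2} + \frac{\left(-9\right) \left(-1\right)}{2} = - \frac{7}{2} + \frac{1}{2} \cdot 9 = - \frac{7}{2} + \frac{9}{2} = 1$)
$F = -21$
$\frac{266}{Z 1 \left(-3\right)} + \frac{F}{375} = \frac{266}{1 \cdot 1 \left(-3\right)} - \frac{21}{375} = \frac{266}{1 \left(-3\right)} - \frac{7}{125} = \frac{266}{-3} - \frac{7}{125} = 266 \left(- \frac{1}{3}\right) - \frac{7}{125} = - \frac{266}{3} - \frac{7}{125} = - \frac{33271}{375}$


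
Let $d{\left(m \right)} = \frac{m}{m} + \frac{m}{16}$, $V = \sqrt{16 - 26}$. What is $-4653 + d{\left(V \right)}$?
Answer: $-4652 + \frac{i \sqrt{10}}{16} \approx -4652.0 + 0.19764 i$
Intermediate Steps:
$V = i \sqrt{10}$ ($V = \sqrt{-10} = i \sqrt{10} \approx 3.1623 i$)
$d{\left(m \right)} = 1 + \frac{m}{16}$ ($d{\left(m \right)} = 1 + m \frac{1}{16} = 1 + \frac{m}{16}$)
$-4653 + d{\left(V \right)} = -4653 + \left(1 + \frac{i \sqrt{10}}{16}\right) = -4652 + \frac{i \sqrt{10}}{16}$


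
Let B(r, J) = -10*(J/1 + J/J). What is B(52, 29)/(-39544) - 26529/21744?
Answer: -43439149/35826864 ≈ -1.2125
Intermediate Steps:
B(r, J) = -10 - 10*J (B(r, J) = -10*(J*1 + 1) = -10*(J + 1) = -10*(1 + J) = -10 - 10*J)
B(52, 29)/(-39544) - 26529/21744 = (-10 - 10*29)/(-39544) - 26529/21744 = (-10 - 290)*(-1/39544) - 26529*1/21744 = -300*(-1/39544) - 8843/7248 = 75/9886 - 8843/7248 = -43439149/35826864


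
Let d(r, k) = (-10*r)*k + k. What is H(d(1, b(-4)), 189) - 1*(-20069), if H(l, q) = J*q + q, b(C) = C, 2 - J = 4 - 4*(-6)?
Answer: 15344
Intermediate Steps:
J = -26 (J = 2 - (4 - 4*(-6)) = 2 - (4 + 24) = 2 - 1*28 = 2 - 28 = -26)
d(r, k) = k - 10*k*r (d(r, k) = -10*k*r + k = k - 10*k*r)
H(l, q) = -25*q (H(l, q) = -26*q + q = -25*q)
H(d(1, b(-4)), 189) - 1*(-20069) = -25*189 - 1*(-20069) = -4725 + 20069 = 15344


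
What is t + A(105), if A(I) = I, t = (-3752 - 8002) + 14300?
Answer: 2651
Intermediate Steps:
t = 2546 (t = -11754 + 14300 = 2546)
t + A(105) = 2546 + 105 = 2651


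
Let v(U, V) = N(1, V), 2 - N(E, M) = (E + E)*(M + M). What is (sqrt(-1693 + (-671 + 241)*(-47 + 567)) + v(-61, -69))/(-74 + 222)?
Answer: 139/74 + I*sqrt(225293)/148 ≈ 1.8784 + 3.2071*I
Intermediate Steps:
N(E, M) = 2 - 4*E*M (N(E, M) = 2 - (E + E)*(M + M) = 2 - 2*E*2*M = 2 - 4*E*M)
v(U, V) = 2 - 4*V (v(U, V) = 2 - 4*1*V = 2 - 4*V)
(sqrt(-1693 + (-671 + 241)*(-47 + 567)) + v(-61, -69))/(-74 + 222) = (sqrt(-1693 + (-671 + 241)*(-47 + 567)) + (2 - 4*(-69)))/(-74 + 222) = (sqrt(-1693 - 430*520) + (2 + 276))/148 = (sqrt(-1693 - 223600) + 278)*(1/148) = (sqrt(-225293) + 278)*(1/148) = (I*sqrt(225293) + 278)*(1/148) = (278 + I*sqrt(225293))*(1/148) = 139/74 + I*sqrt(225293)/148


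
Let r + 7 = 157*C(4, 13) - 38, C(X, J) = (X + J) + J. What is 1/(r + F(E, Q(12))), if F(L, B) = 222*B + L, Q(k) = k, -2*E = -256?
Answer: 1/7457 ≈ 0.00013410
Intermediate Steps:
E = 128 (E = -1/2*(-256) = 128)
F(L, B) = L + 222*B
C(X, J) = X + 2*J (C(X, J) = (J + X) + J = X + 2*J)
r = 4665 (r = -7 + (157*(4 + 2*13) - 38) = -7 + (157*(4 + 26) - 38) = -7 + (157*30 - 38) = -7 + (4710 - 38) = -7 + 4672 = 4665)
1/(r + F(E, Q(12))) = 1/(4665 + (128 + 222*12)) = 1/(4665 + (128 + 2664)) = 1/(4665 + 2792) = 1/7457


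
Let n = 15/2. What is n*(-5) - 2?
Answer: -79/2 ≈ -39.500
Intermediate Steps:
n = 15/2 (n = 15*(½) = 15/2 ≈ 7.5000)
n*(-5) - 2 = (15/2)*(-5) - 2 = -75/2 - 2 = -79/2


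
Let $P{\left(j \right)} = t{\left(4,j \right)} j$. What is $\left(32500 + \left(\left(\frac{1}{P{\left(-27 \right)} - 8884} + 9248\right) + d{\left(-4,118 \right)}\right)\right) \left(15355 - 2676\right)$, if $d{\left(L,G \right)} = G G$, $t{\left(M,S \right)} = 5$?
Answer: $\frac{6366199019793}{9019} \approx 7.0587 \cdot 10^{8}$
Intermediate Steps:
$d{\left(L,G \right)} = G^{2}$
$P{\left(j \right)} = 5 j$
$\left(32500 + \left(\left(\frac{1}{P{\left(-27 \right)} - 8884} + 9248\right) + d{\left(-4,118 \right)}\right)\right) \left(15355 - 2676\right) = \left(32500 + \left(\left(\frac{1}{5 \left(-27\right) - 8884} + 9248\right) + 118^{2}\right)\right) \left(15355 - 2676\right) = \left(32500 + \left(\left(\frac{1}{-135 - 8884} + 9248\right) + 13924\right)\right) 12679 = \left(32500 + \left(\left(\frac{1}{-9019} + 9248\right) + 13924\right)\right) 12679 = \left(32500 + \left(\left(- \frac{1}{9019} + 9248\right) + 13924\right)\right) 12679 = \left(32500 + \left(\frac{83407711}{9019} + 13924\right)\right) 12679 = \left(32500 + \frac{208988267}{9019}\right) 12679 = \frac{502105767}{9019} \cdot 12679 = \frac{6366199019793}{9019}$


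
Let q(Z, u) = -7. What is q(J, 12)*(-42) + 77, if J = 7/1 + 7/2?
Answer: 371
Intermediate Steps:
J = 21/2 (J = 7*1 + 7*(½) = 7 + 7/2 = 21/2 ≈ 10.500)
q(J, 12)*(-42) + 77 = -7*(-42) + 77 = 294 + 77 = 371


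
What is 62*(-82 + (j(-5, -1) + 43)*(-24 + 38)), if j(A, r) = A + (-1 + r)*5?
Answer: 19220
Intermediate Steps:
j(A, r) = -5 + A + 5*r (j(A, r) = A + (-5 + 5*r) = -5 + A + 5*r)
62*(-82 + (j(-5, -1) + 43)*(-24 + 38)) = 62*(-82 + ((-5 - 5 + 5*(-1)) + 43)*(-24 + 38)) = 62*(-82 + ((-5 - 5 - 5) + 43)*14) = 62*(-82 + (-15 + 43)*14) = 62*(-82 + 28*14) = 62*(-82 + 392) = 62*310 = 19220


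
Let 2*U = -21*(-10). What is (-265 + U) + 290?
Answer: 130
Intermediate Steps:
U = 105 (U = (-21*(-10))/2 = (½)*210 = 105)
(-265 + U) + 290 = (-265 + 105) + 290 = -160 + 290 = 130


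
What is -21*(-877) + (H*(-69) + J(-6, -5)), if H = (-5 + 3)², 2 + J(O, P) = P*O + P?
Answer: 18164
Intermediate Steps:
J(O, P) = -2 + P + O*P (J(O, P) = -2 + (P*O + P) = -2 + (O*P + P) = -2 + (P + O*P) = -2 + P + O*P)
H = 4 (H = (-2)² = 4)
-21*(-877) + (H*(-69) + J(-6, -5)) = -21*(-877) + (4*(-69) + (-2 - 5 - 6*(-5))) = 18417 + (-276 + (-2 - 5 + 30)) = 18417 + (-276 + 23) = 18417 - 253 = 18164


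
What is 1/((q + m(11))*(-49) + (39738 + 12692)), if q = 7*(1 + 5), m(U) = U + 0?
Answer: 1/49833 ≈ 2.0067e-5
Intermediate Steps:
m(U) = U
q = 42 (q = 7*6 = 42)
1/((q + m(11))*(-49) + (39738 + 12692)) = 1/((42 + 11)*(-49) + (39738 + 12692)) = 1/(53*(-49) + 52430) = 1/(-2597 + 52430) = 1/49833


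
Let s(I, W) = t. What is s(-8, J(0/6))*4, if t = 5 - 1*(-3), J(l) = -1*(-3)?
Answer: 32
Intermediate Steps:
J(l) = 3
t = 8 (t = 5 + 3 = 8)
s(I, W) = 8
s(-8, J(0/6))*4 = 8*4 = 32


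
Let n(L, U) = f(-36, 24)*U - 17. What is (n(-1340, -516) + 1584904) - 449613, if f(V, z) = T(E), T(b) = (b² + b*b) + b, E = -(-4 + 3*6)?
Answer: 940226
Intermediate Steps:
E = -14 (E = -(-4 + 18) = -1*14 = -14)
T(b) = b + 2*b² (T(b) = (b² + b²) + b = 2*b² + b = b + 2*b²)
f(V, z) = 378 (f(V, z) = -14*(1 + 2*(-14)) = -14*(1 - 28) = -14*(-27) = 378)
n(L, U) = -17 + 378*U (n(L, U) = 378*U - 17 = -17 + 378*U)
(n(-1340, -516) + 1584904) - 449613 = ((-17 + 378*(-516)) + 1584904) - 449613 = ((-17 - 195048) + 1584904) - 449613 = (-195065 + 1584904) - 449613 = 1389839 - 449613 = 940226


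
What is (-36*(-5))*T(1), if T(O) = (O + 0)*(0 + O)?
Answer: 180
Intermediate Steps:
T(O) = O**2 (T(O) = O*O = O**2)
(-36*(-5))*T(1) = -36*(-5)*1**2 = 180*1 = 180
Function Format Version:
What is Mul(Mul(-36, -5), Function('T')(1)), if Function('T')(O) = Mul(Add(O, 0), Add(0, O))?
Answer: 180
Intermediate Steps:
Function('T')(O) = Pow(O, 2) (Function('T')(O) = Mul(O, O) = Pow(O, 2))
Mul(Mul(-36, -5), Function('T')(1)) = Mul(Mul(-36, -5), Pow(1, 2)) = Mul(180, 1) = 180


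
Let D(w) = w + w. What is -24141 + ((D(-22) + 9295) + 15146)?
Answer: 256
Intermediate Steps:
D(w) = 2*w
-24141 + ((D(-22) + 9295) + 15146) = -24141 + ((2*(-22) + 9295) + 15146) = -24141 + ((-44 + 9295) + 15146) = -24141 + (9251 + 15146) = -24141 + 24397 = 256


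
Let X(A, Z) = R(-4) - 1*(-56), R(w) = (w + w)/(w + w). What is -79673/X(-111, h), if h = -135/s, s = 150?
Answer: -79673/57 ≈ -1397.8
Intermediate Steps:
R(w) = 1 (R(w) = (2*w)/((2*w)) = (2*w)*(1/(2*w)) = 1)
h = -9/10 (h = -135/150 = -135*1/150 = -9/10 ≈ -0.90000)
X(A, Z) = 57 (X(A, Z) = 1 - 1*(-56) = 1 + 56 = 57)
-79673/X(-111, h) = -79673/57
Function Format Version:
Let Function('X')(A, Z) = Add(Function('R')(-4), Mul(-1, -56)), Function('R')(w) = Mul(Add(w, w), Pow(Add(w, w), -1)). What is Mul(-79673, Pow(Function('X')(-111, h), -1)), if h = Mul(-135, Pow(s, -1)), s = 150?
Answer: Rational(-79673, 57) ≈ -1397.8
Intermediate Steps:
Function('R')(w) = 1 (Function('R')(w) = Mul(Mul(2, w), Pow(Mul(2, w), -1)) = Mul(Mul(2, w), Mul(Rational(1, 2), Pow(w, -1))) = 1)
h = Rational(-9, 10) (h = Mul(-135, Pow(150, -1)) = Mul(-135, Rational(1, 150)) = Rational(-9, 10) ≈ -0.90000)
Function('X')(A, Z) = 57 (Function('X')(A, Z) = Add(1, Mul(-1, -56)) = Add(1, 56) = 57)
Mul(-79673, Pow(Function('X')(-111, h), -1)) = Mul(-79673, Pow(57, -1)) = Mul(-79673, Rational(1, 57)) = Rational(-79673, 57)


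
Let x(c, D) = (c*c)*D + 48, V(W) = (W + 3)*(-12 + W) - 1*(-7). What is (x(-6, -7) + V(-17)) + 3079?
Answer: 3288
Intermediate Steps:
V(W) = 7 + (-12 + W)*(3 + W) (V(W) = (3 + W)*(-12 + W) + 7 = (-12 + W)*(3 + W) + 7 = 7 + (-12 + W)*(3 + W))
x(c, D) = 48 + D*c² (x(c, D) = c²*D + 48 = D*c² + 48 = 48 + D*c²)
(x(-6, -7) + V(-17)) + 3079 = ((48 - 7*(-6)²) + (-29 + (-17)² - 9*(-17))) + 3079 = ((48 - 7*36) + (-29 + 289 + 153)) + 3079 = ((48 - 252) + 413) + 3079 = (-204 + 413) + 3079 = 209 + 3079 = 3288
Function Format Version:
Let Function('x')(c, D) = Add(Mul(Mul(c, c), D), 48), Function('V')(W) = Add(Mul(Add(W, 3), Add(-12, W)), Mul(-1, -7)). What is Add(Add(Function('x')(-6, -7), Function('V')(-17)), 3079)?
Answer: 3288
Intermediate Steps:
Function('V')(W) = Add(7, Mul(Add(-12, W), Add(3, W))) (Function('V')(W) = Add(Mul(Add(3, W), Add(-12, W)), 7) = Add(Mul(Add(-12, W), Add(3, W)), 7) = Add(7, Mul(Add(-12, W), Add(3, W))))
Function('x')(c, D) = Add(48, Mul(D, Pow(c, 2))) (Function('x')(c, D) = Add(Mul(Pow(c, 2), D), 48) = Add(Mul(D, Pow(c, 2)), 48) = Add(48, Mul(D, Pow(c, 2))))
Add(Add(Function('x')(-6, -7), Function('V')(-17)), 3079) = Add(Add(Add(48, Mul(-7, Pow(-6, 2))), Add(-29, Pow(-17, 2), Mul(-9, -17))), 3079) = Add(Add(Add(48, Mul(-7, 36)), Add(-29, 289, 153)), 3079) = Add(Add(Add(48, -252), 413), 3079) = Add(Add(-204, 413), 3079) = Add(209, 3079) = 3288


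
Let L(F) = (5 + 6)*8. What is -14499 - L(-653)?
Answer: -14587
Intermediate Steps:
L(F) = 88 (L(F) = 11*8 = 88)
-14499 - L(-653) = -14499 - 1*88 = -14499 - 88 = -14587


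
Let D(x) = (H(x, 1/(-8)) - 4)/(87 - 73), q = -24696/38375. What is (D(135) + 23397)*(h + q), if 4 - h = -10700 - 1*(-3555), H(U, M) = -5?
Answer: 89852645213271/537250 ≈ 1.6725e+8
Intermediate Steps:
q = -24696/38375 (q = -24696*1/38375 = -24696/38375 ≈ -0.64354)
h = 7149 (h = 4 - (-10700 - 1*(-3555)) = 4 - (-10700 + 3555) = 4 - 1*(-7145) = 4 + 7145 = 7149)
D(x) = -9/14 (D(x) = (-5 - 4)/(87 - 73) = -9/14)
(D(135) + 23397)*(h + q) = (-9/14 + 23397)*(7149 - 24696/38375) = (327549/14)*(274318179/38375) = 89852645213271/537250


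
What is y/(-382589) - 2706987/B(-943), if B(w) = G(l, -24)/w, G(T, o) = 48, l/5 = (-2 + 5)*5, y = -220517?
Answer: 325543547771755/6121424 ≈ 5.3181e+7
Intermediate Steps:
l = 75 (l = 5*((-2 + 5)*5) = 5*(3*5) = 5*15 = 75)
B(w) = 48/w
y/(-382589) - 2706987/B(-943) = -220517/(-382589) - 2706987/(48/(-943)) = -220517*(-1/382589) - 2706987/(48*(-1/943)) = 220517/382589 - 2706987/(-48/943) = 220517/382589 - 2706987*(-943/48) = 220517/382589 + 850896247/16 = 325543547771755/6121424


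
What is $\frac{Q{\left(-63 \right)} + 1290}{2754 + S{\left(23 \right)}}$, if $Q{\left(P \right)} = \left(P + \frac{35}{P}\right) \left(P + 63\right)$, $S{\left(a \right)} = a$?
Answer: $\frac{1290}{2777} \approx 0.46453$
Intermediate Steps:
$Q{\left(P \right)} = \left(63 + P\right) \left(P + \frac{35}{P}\right)$ ($Q{\left(P \right)} = \left(P + \frac{35}{P}\right) \left(63 + P\right) = \left(63 + P\right) \left(P + \frac{35}{P}\right)$)
$\frac{Q{\left(-63 \right)} + 1290}{2754 + S{\left(23 \right)}} = \frac{\left(35 + \left(-63\right)^{2} + 63 \left(-63\right) + \frac{2205}{-63}\right) + 1290}{2754 + 23} = \frac{\left(35 + 3969 - 3969 + 2205 \left(- \frac{1}{63}\right)\right) + 1290}{2777} = \left(\left(35 + 3969 - 3969 - 35\right) + 1290\right) \frac{1}{2777} = \left(0 + 1290\right) \frac{1}{2777} = 1290 \cdot \frac{1}{2777} = \frac{1290}{2777}$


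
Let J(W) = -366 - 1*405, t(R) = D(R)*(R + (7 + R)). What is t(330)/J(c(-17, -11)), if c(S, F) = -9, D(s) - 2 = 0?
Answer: -1334/771 ≈ -1.7302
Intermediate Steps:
D(s) = 2 (D(s) = 2 + 0 = 2)
t(R) = 14 + 4*R (t(R) = 2*(R + (7 + R)) = 2*(7 + 2*R) = 14 + 4*R)
J(W) = -771 (J(W) = -366 - 405 = -771)
t(330)/J(c(-17, -11)) = (14 + 4*330)/(-771) = (14 + 1320)*(-1/771) = 1334*(-1/771) = -1334/771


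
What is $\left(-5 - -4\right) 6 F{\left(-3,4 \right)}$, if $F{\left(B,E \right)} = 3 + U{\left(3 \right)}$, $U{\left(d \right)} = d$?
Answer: $-36$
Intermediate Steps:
$F{\left(B,E \right)} = 6$ ($F{\left(B,E \right)} = 3 + 3 = 6$)
$\left(-5 - -4\right) 6 F{\left(-3,4 \right)} = \left(-5 - -4\right) 6 \cdot 6 = \left(-5 + 4\right) 6 \cdot 6 = \left(-1\right) 6 \cdot 6 = \left(-6\right) 6 = -36$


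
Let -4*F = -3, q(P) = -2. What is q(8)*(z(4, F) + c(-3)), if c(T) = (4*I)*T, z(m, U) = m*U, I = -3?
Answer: -78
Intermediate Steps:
F = 3/4 (F = -1/4*(-3) = 3/4 ≈ 0.75000)
z(m, U) = U*m
c(T) = -12*T (c(T) = (4*(-3))*T = -12*T)
q(8)*(z(4, F) + c(-3)) = -2*((3/4)*4 - 12*(-3)) = -2*(3 + 36) = -2*39 = -78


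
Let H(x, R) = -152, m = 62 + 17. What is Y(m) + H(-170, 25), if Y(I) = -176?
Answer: -328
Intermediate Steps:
m = 79
Y(m) + H(-170, 25) = -176 - 152 = -328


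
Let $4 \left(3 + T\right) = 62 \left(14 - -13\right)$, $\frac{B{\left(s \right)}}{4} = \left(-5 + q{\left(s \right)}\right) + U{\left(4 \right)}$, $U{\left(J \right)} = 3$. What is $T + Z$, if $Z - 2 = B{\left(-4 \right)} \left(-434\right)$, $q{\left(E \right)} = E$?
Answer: $\frac{21667}{2} \approx 10834.0$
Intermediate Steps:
$B{\left(s \right)} = -8 + 4 s$ ($B{\left(s \right)} = 4 \left(\left(-5 + s\right) + 3\right) = 4 \left(-2 + s\right) = -8 + 4 s$)
$T = \frac{831}{2}$ ($T = -3 + \frac{62 \left(14 - -13\right)}{4} = -3 + \frac{62 \left(14 + 13\right)}{4} = -3 + \frac{62 \cdot 27}{4} = -3 + \frac{1}{4} \cdot 1674 = -3 + \frac{837}{2} = \frac{831}{2} \approx 415.5$)
$Z = 10418$ ($Z = 2 + \left(-8 + 4 \left(-4\right)\right) \left(-434\right) = 2 + \left(-8 - 16\right) \left(-434\right) = 2 - -10416 = 2 + 10416 = 10418$)
$T + Z = \frac{831}{2} + 10418 = \frac{21667}{2}$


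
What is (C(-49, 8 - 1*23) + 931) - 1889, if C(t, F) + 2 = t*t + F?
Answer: 1426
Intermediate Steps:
C(t, F) = -2 + F + t² (C(t, F) = -2 + (t*t + F) = -2 + (t² + F) = -2 + (F + t²) = -2 + F + t²)
(C(-49, 8 - 1*23) + 931) - 1889 = ((-2 + (8 - 1*23) + (-49)²) + 931) - 1889 = ((-2 + (8 - 23) + 2401) + 931) - 1889 = ((-2 - 15 + 2401) + 931) - 1889 = (2384 + 931) - 1889 = 3315 - 1889 = 1426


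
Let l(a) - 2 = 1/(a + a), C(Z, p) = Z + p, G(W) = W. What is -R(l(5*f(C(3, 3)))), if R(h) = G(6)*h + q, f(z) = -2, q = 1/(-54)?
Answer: -1577/135 ≈ -11.681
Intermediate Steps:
q = -1/54 ≈ -0.018519
l(a) = 2 + 1/(2*a) (l(a) = 2 + 1/(a + a) = 2 + 1/(2*a))
R(h) = -1/54 + 6*h (R(h) = 6*h - 1/54 = -1/54 + 6*h)
-R(l(5*f(C(3, 3)))) = -(-1/54 + 6*(2 + 1/(2*((5*(-2)))))) = -(-1/54 + 6*(2 + (½)/(-10))) = -(-1/54 + 6*(2 + (½)*(-⅒))) = -(-1/54 + 6*(2 - 1/20)) = -(-1/54 + 6*(39/20)) = -(-1/54 + 117/10) = -1*1577/135 = -1577/135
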